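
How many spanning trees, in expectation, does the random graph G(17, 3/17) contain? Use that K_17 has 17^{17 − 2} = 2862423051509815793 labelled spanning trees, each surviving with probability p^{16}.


K_17 has 17^{17 − 2} = 2862423051509815793 labelled spanning trees.
For each such spanning tree H, let X_H = 1 if all 16 edges of H are present in G. Then P[X_H = 1] = p^{16} = (3/17)^{16} = 43046721/48661191875666868481.
By linearity of expectation: E[X] = Σ_H E[X_H] = 2862423051509815793 · p^{16} = 2862423051509815793 · 43046721/48661191875666868481 = 43046721/17.
Numerically: E[X] ≈ 2.5322e+06.

E[X] = 2862423051509815793 · (3/17)^{16} = 43046721/17 ≈ 2.5322e+06.


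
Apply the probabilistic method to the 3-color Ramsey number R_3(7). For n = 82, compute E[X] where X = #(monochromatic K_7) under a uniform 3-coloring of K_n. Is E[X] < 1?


E[X] = C(82, 7) · 3^{1 − 21} = 3801756816 · 3^{−20} = 3801756816/3486784401.
As a reduced fraction: E[X] = 140805808/129140163 ≈ 1.090333.
Is E[X] < 1? NO.
Since E[X] ≥ 1, the first-moment bound is inconclusive at n = 82; it does NOT by itself certify R_3(7) > 82.

E[X] = 140805808/129140163 ≈ 1.090333; E[X] ≥ 1; first-moment method inconclusive here.


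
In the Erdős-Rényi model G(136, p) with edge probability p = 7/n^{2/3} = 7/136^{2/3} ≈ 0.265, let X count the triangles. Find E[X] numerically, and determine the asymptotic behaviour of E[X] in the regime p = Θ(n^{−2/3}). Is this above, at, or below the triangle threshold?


Number of potential triangles: C(136, 3) = 410040.
Each occurs with probability p³ ≈ (0.265)³ ≈ 1.85446e-02.
By linearity: E[X] = C(136, 3)·p³ ≈ 410040 · 1.85446e-02 ≈ 7604.007.
Since α = 2/3 < 1, p = c/n^{2/3} ≫ 1/n is above the triangle threshold p ~ 1/n. Asymptotically E[X] ~ (c³/6)·n^{3(1−α)} = (7³/6)·n^{1} → ∞; triangles are abundant w.h.p.

E[X] ≈ 7604.007; in regime p = Θ(1/n^{2/3}) E[X] diverges (above the triangle threshold p ~ 1/n).


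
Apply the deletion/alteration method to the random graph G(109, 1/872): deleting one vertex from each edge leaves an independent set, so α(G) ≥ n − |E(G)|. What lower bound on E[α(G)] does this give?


E[|E(G)|] = C(109, 2)·p = 5886 · (1/872) = 27/4.
E[α(G)] ≥ n − E[|E(G)|] = 109 − 27/4 = 409/4.
Numerically: ≈ 102.25000.
(This is only a lower bound; the true E[α(G)] may be larger.)

E[α(G)] ≥ 409/4 ≈ 102.25000.


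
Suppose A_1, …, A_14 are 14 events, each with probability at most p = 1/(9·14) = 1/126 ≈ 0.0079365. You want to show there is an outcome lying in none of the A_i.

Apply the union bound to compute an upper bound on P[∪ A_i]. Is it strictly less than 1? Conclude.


Union bound: P[∪_{i=1}^{14} A_i] ≤ Σ_i P[A_i] ≤ 14·p = 14·(1/126) = 1/9.
Numerically: 1/9 ≈ 0.1111111.
Is 1/9 < 1? YES.
Since P[∪ A_i] ≤ 1/9 < 1, the complement has P[∩ A_i^c] ≥ 1 − 1/9 = 8/9 > 0, so some outcome avoids every A_i.

14·p = 1/9 ≈ 0.1111111; existence CERTIFIED by the union bound.


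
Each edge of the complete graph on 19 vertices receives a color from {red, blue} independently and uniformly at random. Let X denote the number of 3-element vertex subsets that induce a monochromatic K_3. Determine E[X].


Let X = Σ_S X_S over the C(19, 3) = 969 subsets S of size 3, where X_S = 1 if the K_3 on S is monochromatic.
For a fixed S, the K_3 on S has C(3, 2) = 3 edges. P[all 3 edges red] = (1/2)^3, and likewise for blue, so P[monochromatic] = 2·(1/2)^3 = 2^{1 − 3} = 1/4.
By linearity: E[X] = C(19, 3) · 2^{1 − 3} = 969 · 1/4 = 969/4.
Numerically: E[X] ≈ 242.2500.

E[X] = C(19,3)·2^(1−C(3,2)) = 969/4 ≈ 242.2500.


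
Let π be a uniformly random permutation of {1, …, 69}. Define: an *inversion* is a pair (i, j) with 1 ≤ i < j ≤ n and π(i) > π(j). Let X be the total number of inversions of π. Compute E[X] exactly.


Write X = Σ X_I over the C(69, 2) = 2346 pairs i < j, with X_I the indicator of one inversion.
There are 2346 indicators.
For each fixed pair i < j, the values π(i) and π(j) are two distinct elements of {1, …, 69} in uniformly random order; by symmetry P[π(i) > π(j)] = 1/2.
By linearity: E[X] = 2346 · (1/2) = C(69, 2) · (1/2) = 2346/2 = 1173 ≈ 1173.000.

E[X] = 1173 = 1173.000.


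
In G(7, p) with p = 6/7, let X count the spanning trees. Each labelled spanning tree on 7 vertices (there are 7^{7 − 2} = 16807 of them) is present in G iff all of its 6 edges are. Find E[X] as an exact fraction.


K_7 has 7^{7 − 2} = 16807 labelled spanning trees.
For each such spanning tree H, let X_H = 1 if all 6 edges of H are present in G. Then P[X_H = 1] = p^{6} = (6/7)^{6} = 46656/117649.
By linearity of expectation: E[X] = Σ_H E[X_H] = 16807 · p^{6} = 16807 · 46656/117649 = 46656/7.
Numerically: E[X] ≈ 6.67e+03.

E[X] = 16807 · (6/7)^{6} = 46656/7 ≈ 6.67e+03.


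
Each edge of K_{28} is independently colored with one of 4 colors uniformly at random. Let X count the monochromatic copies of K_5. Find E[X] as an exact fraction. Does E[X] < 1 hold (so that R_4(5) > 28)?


E[X] = C(28, 5) · 4^{1 − 10} = 98280 · 4^{−9} = 98280/262144.
As a reduced fraction: E[X] = 12285/32768 ≈ 0.3749.
Is E[X] < 1? YES.
Since E[X] < 1, there exists a 4-coloring of K_{28} with no monochromatic K_5; hence R_4(5) > 28.

E[X] = 12285/32768 ≈ 0.3749; E[X] < 1, so R_4(5) > 28.


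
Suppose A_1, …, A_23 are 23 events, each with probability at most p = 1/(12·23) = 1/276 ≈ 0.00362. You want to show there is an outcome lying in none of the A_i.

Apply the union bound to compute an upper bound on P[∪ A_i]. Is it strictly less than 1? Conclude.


Union bound: P[∪_{i=1}^{23} A_i] ≤ Σ_i P[A_i] ≤ 23·p = 23·(1/276) = 1/12.
Numerically: 1/12 ≈ 0.08333.
Is 1/12 < 1? YES.
Since P[∪ A_i] ≤ 1/12 < 1, the complement has P[∩ A_i^c] ≥ 1 − 1/12 = 11/12 > 0, so some outcome avoids every A_i.

23·p = 1/12 ≈ 0.08333; existence CERTIFIED by the union bound.


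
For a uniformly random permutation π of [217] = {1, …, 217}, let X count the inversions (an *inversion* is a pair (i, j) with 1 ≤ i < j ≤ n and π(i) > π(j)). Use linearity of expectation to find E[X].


Write X = Σ X_I over the C(217, 2) = 23436 pairs i < j, with X_I the indicator of one inversion.
There are 23436 indicators.
For each fixed pair i < j, the values π(i) and π(j) are two distinct elements of {1, …, 217} in uniformly random order; by symmetry P[π(i) > π(j)] = 1/2.
By linearity: E[X] = 23436 · (1/2) = C(217, 2) · (1/2) = 23436/2 = 11718 ≈ 11718.0000.

E[X] = 11718 = 11718.0000.


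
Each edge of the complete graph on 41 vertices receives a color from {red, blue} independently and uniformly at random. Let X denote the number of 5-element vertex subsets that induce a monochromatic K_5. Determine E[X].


Let X = Σ_S X_S over the C(41, 5) = 749398 subsets S of size 5, where X_S = 1 if the K_5 on S is monochromatic.
For a fixed S, the K_5 on S has C(5, 2) = 10 edges. P[all 10 edges red] = (1/2)^10, and likewise for blue, so P[monochromatic] = 2·(1/2)^10 = 2^{1 − 10} = 1/512.
By linearity: E[X] = C(41, 5) · 2^{1 − 10} = 749398 · 1/512 = 374699/256.
Numerically: E[X] ≈ 1463.667969.

E[X] = C(41,5)·2^(1−C(5,2)) = 374699/256 ≈ 1463.667969.


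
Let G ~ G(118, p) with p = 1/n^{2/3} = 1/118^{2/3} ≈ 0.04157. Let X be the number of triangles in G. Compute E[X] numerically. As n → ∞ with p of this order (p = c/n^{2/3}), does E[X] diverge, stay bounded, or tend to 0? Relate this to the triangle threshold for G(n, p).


Number of potential triangles: C(118, 3) = 266916.
Each occurs with probability p³ ≈ (0.04157)³ ≈ 7.181844e-05.
By linearity: E[X] = C(118, 3)·p³ ≈ 266916 · 7.181844e-05 ≈ 19.1695.
Since α = 2/3 < 1, p = c/n^{2/3} ≫ 1/n is above the triangle threshold p ~ 1/n. Asymptotically E[X] ~ (c³/6)·n^{3(1−α)} = (1³/6)·n^{1} → ∞; triangles are abundant w.h.p.

E[X] ≈ 19.1695; in regime p = Θ(1/n^{2/3}) E[X] diverges (above the triangle threshold p ~ 1/n).


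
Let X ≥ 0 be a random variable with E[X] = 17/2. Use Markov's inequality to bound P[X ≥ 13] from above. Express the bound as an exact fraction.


μ = E[X] = 17/2, a = 13.
Markov: P[X ≥ 13] ≤ μ/a = (17/2)/13 = 17/26.
Numerically: ≈ 0.65385.
(Since a = 13 > μ = 8.50000, the bound 17/26 is < 1 and informative.)

P[X ≥ 13] ≤ 17/26 ≈ 0.65385.


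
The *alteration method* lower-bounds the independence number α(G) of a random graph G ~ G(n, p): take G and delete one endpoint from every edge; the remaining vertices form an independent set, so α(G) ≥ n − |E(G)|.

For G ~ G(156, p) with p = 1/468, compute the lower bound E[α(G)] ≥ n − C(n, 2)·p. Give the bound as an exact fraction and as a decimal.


E[|E(G)|] = C(156, 2)·p = 12090 · (1/468) = 155/6.
E[α(G)] ≥ n − E[|E(G)|] = 156 − 155/6 = 781/6.
Numerically: ≈ 130.1667.
(This is only a lower bound; the true E[α(G)] may be larger.)

E[α(G)] ≥ 781/6 ≈ 130.1667.


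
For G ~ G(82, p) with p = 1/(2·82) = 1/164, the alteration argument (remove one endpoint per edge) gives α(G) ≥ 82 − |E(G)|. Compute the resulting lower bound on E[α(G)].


E[|E(G)|] = C(82, 2)·p = 3321 · (1/164) = 81/4.
E[α(G)] ≥ n − E[|E(G)|] = 82 − 81/4 = 247/4.
Numerically: ≈ 61.7500.
(This is only a lower bound; the true E[α(G)] may be larger.)

E[α(G)] ≥ 247/4 ≈ 61.7500.


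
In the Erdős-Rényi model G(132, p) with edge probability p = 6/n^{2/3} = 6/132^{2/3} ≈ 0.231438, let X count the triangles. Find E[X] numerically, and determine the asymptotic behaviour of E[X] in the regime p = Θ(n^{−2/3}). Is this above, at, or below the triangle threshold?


Number of potential triangles: C(132, 3) = 374660.
Each occurs with probability p³ ≈ (0.231438)³ ≈ 1.23966942e-02.
By linearity: E[X] = C(132, 3)·p³ ≈ 374660 · 1.23966942e-02 ≈ 4644.545455.
Since α = 2/3 < 1, p = c/n^{2/3} ≫ 1/n is above the triangle threshold p ~ 1/n. Asymptotically E[X] ~ (c³/6)·n^{3(1−α)} = (6³/6)·n^{1} → ∞; triangles are abundant w.h.p.

E[X] ≈ 4644.545455; in regime p = Θ(1/n^{2/3}) E[X] diverges (above the triangle threshold p ~ 1/n).


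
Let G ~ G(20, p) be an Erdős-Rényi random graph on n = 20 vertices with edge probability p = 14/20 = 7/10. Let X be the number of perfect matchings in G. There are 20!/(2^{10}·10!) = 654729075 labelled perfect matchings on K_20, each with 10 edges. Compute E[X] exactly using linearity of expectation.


K_20 has 20!/(2^{10}·10!) = 654729075 labelled perfect matchings.
For each such perfect matching H, let X_H = 1 if all 10 edges of H are present in G. Then P[X_H = 1] = p^{10} = (7/10)^{10} = 282475249/10000000000.
Summing the indicators: E[X] = Σ_H E[X_H] = 654729075 · p^{10} = 654729075 · 282475249/10000000000 = 7397790339526587/400000000.
Numerically: E[X] ≈ 1.84945e+07.

E[X] = 654729075 · (7/10)^{10} = 7397790339526587/400000000 ≈ 1.84945e+07.


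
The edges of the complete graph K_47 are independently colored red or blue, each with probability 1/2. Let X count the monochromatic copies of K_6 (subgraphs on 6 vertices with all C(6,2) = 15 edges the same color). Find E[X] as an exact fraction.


Let X = Σ_S X_S over the C(47, 6) = 10737573 subsets S of size 6, where X_S = 1 if the K_6 on S is monochromatic.
For a fixed S, the K_6 on S has C(6, 2) = 15 edges. P[all 15 edges red] = (1/2)^15, and likewise for blue, so P[monochromatic] = 2·(1/2)^15 = 2^{1 − 15} = 1/16384.
By linearity of expectation: E[X] = C(47, 6) · 2^{1 − 15} = 10737573 · 1/16384 = 10737573/16384.
Numerically: E[X] ≈ 655.369.

E[X] = C(47,6)·2^(1−C(6,2)) = 10737573/16384 ≈ 655.369.


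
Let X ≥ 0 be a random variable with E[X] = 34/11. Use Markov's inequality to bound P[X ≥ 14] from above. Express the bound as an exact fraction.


μ = E[X] = 34/11, a = 14.
Markov: P[X ≥ 14] ≤ μ/a = (34/11)/14 = 17/77.
Numerically: ≈ 0.221.
(Since a = 14 > μ = 3.091, the bound 17/77 is < 1 and informative.)

P[X ≥ 14] ≤ 17/77 ≈ 0.221.


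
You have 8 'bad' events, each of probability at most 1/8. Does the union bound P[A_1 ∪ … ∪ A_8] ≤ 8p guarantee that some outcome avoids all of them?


Union bound: P[∪_{i=1}^{8} A_i] ≤ Σ_i P[A_i] ≤ 8·p = 8·(1/8) = 1.
Numerically: 1 ≈ 1.000.
Is 1 < 1? NO.
Since the bound 1 is ≥ 1, the union bound is uninformative here; it does NOT by itself certify existence.

8·p = 1 ≈ 1.000; existence NOT certified by the union bound.


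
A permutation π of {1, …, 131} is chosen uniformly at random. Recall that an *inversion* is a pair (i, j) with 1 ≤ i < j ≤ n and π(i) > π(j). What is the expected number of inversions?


Write X = Σ X_I over the C(131, 2) = 8515 pairs i < j, with X_I the indicator of one inversion.
There are 8515 indicators.
For each fixed pair i < j, the values π(i) and π(j) are two distinct elements of {1, …, 131} in uniformly random order; by symmetry P[π(i) > π(j)] = 1/2.
By linearity: E[X] = 8515 · (1/2) = C(131, 2) · (1/2) = 8515/2 = 8515/2 ≈ 4257.50000.

E[X] = 8515/2 = 4257.50000.


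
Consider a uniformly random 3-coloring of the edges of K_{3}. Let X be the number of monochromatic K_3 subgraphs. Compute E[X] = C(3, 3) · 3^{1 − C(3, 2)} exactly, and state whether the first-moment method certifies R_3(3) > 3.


E[X] = C(3, 3) · 3^{1 − 3} = 1 · 3^{−2} = 1/9.
As a reduced fraction: E[X] = 1/9 ≈ 0.111111.
Is E[X] < 1? YES.
Since E[X] < 1, there exists a 3-coloring of K_{3} with no monochromatic K_3; hence R_3(3) > 3.

E[X] = 1/9 ≈ 0.111111; E[X] < 1, so R_3(3) > 3.


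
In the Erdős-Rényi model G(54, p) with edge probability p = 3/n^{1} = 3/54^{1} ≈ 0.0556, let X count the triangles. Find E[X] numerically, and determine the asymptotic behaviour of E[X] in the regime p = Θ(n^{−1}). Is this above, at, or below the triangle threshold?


Number of potential triangles: C(54, 3) = 24804.
Each occurs with probability p³ ≈ (0.0556)³ ≈ 1.71468e-04.
By linearity: E[X] = C(54, 3)·p³ ≈ 24804 · 1.71468e-04 ≈ 4.253.
Here α = 1, so p = 3/n is exactly at the triangle threshold p ~ 1/n. Asymptotically E[X] → c³/6 = 3³/6 = 9/2 ≈ 4.500, a bounded constant. In this regime the triangle count is asymptotically Poisson(c³/6).

E[X] ≈ 4.253; in regime p = Θ(1/n^{1}) E[X] stays bounded (at the triangle threshold p ~ 1/n).


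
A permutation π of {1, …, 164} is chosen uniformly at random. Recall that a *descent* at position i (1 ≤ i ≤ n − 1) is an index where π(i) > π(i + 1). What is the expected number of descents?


Write X = Σ X_I over i = 1, …, 163, with X_I the indicator of one descent.
There are 163 indicators.
For each fixed i, the pair (π(i), π(i+1)) is a uniformly random ordered pair of distinct values from {1, …, 164}; by symmetry P[π(i) > π(i+1)] = 1/2.
By linearity: E[X] = 163 · (1/2) = (164 − 1) · (1/2) = 163/2 ≈ 81.500000.

E[X] = 163/2 = 81.500000.


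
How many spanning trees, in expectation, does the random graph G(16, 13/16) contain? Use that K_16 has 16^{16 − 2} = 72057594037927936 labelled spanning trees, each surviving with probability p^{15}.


K_16 has 16^{16 − 2} = 72057594037927936 labelled spanning trees.
For each such spanning tree H, let X_H = 1 if all 15 edges of H are present in G. Then P[X_H = 1] = p^{15} = (13/16)^{15} = 51185893014090757/1152921504606846976.
By linearity of expectation: E[X] = Σ_H E[X_H] = 72057594037927936 · p^{15} = 72057594037927936 · 51185893014090757/1152921504606846976 = 51185893014090757/16.
Numerically: E[X] ≈ 3.19912e+15.

E[X] = 72057594037927936 · (13/16)^{15} = 51185893014090757/16 ≈ 3.19912e+15.


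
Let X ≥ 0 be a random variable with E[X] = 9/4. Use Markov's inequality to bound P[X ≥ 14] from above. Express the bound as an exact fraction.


μ = E[X] = 9/4, a = 14.
Markov: P[X ≥ 14] ≤ μ/a = (9/4)/14 = 9/56.
Numerically: ≈ 0.1607.
(Since a = 14 > μ = 2.2500, the bound 9/56 is < 1 and informative.)

P[X ≥ 14] ≤ 9/56 ≈ 0.1607.


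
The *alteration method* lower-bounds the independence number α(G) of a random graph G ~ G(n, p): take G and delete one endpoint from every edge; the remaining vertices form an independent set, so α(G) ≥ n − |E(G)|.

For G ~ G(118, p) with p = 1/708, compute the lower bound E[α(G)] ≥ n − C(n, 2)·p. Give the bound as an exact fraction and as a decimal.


E[|E(G)|] = C(118, 2)·p = 6903 · (1/708) = 39/4.
E[α(G)] ≥ n − E[|E(G)|] = 118 − 39/4 = 433/4.
Numerically: ≈ 108.250000.
(This is only a lower bound; the true E[α(G)] may be larger.)

E[α(G)] ≥ 433/4 ≈ 108.250000.


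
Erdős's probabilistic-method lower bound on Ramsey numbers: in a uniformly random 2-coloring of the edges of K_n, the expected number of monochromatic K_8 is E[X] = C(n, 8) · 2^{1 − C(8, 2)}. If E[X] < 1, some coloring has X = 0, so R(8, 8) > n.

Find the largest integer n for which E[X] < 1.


We need C(n, 8) · 2^{1 − 28} < 1, i.e. C(n, 8) < 2^{28 − 1} = 134217728.
Check values of n near the boundary:
  n = 40: C(40, 8) = 76904685; 76904685 < 134217728? YES
  n = 41: C(41, 8) = 95548245; 95548245 < 134217728? YES
  n = 42: C(42, 8) = 118030185; 118030185 < 134217728? YES
  n = 43: C(43, 8) = 145008513; 145008513 < 134217728? NO
  n = 44: C(44, 8) = 177232627; 177232627 < 134217728? NO
The largest n with C(n, 8) < 134217728 is n = 42 (where E[X] = 118030185/134217728 ≈ 0.8793934). Hence R(8, 8) > 42, i.e. R(8, 8) ≥ 43.

Largest n = 42; hence R(8, 8) > 42.


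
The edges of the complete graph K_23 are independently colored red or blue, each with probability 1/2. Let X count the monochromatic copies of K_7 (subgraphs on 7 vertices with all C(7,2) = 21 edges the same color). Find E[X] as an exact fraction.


Let X = Σ_S X_S over the C(23, 7) = 245157 subsets S of size 7, where X_S = 1 if the K_7 on S is monochromatic.
For a fixed S, the K_7 on S has C(7, 2) = 21 edges. P[all 21 edges red] = (1/2)^21, and likewise for blue, so P[monochromatic] = 2·(1/2)^21 = 2^{1 − 21} = 1/1048576.
Summing: E[X] = C(23, 7) · 2^{1 − 21} = 245157 · 1/1048576 = 245157/1048576.
Numerically: E[X] ≈ 0.233800.

E[X] = C(23,7)·2^(1−C(7,2)) = 245157/1048576 ≈ 0.233800.


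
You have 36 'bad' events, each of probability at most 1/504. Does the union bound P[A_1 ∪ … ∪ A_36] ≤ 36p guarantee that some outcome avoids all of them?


Union bound: P[∪_{i=1}^{36} A_i] ≤ Σ_i P[A_i] ≤ 36·p = 36·(1/504) = 1/14.
Numerically: 1/14 ≈ 0.071429.
Is 1/14 < 1? YES.
Since P[∪ A_i] ≤ 1/14 < 1, the complement has P[∩ A_i^c] ≥ 1 − 1/14 = 13/14 > 0, so some outcome avoids every A_i.

36·p = 1/14 ≈ 0.071429; existence CERTIFIED by the union bound.


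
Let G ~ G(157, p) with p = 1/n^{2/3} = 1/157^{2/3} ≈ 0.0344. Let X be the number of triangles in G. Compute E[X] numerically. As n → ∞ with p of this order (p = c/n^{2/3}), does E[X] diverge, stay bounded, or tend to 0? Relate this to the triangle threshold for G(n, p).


Number of potential triangles: C(157, 3) = 632710.
Each occurs with probability p³ ≈ (0.0344)³ ≈ 4.05696e-05.
By linearity: E[X] = C(157, 3)·p³ ≈ 632710 · 4.05696e-05 ≈ 25.669.
Since α = 2/3 < 1, p = c/n^{2/3} ≫ 1/n is above the triangle threshold p ~ 1/n. Asymptotically E[X] ~ (c³/6)·n^{3(1−α)} = (1³/6)·n^{1} → ∞; triangles are abundant w.h.p.

E[X] ≈ 25.669; in regime p = Θ(1/n^{2/3}) E[X] diverges (above the triangle threshold p ~ 1/n).


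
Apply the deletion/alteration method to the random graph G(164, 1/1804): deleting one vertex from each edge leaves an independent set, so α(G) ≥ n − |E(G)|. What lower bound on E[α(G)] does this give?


E[|E(G)|] = C(164, 2)·p = 13366 · (1/1804) = 163/22.
E[α(G)] ≥ n − E[|E(G)|] = 164 − 163/22 = 3445/22.
Numerically: ≈ 156.590909.
(This is only a lower bound; the true E[α(G)] may be larger.)

E[α(G)] ≥ 3445/22 ≈ 156.590909.


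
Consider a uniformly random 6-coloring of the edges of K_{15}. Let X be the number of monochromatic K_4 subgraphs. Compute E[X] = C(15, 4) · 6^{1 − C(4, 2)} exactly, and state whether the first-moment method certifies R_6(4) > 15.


E[X] = C(15, 4) · 6^{1 − 6} = 1365 · 6^{−5} = 1365/7776.
As a reduced fraction: E[X] = 455/2592 ≈ 0.1755401.
Is E[X] < 1? YES.
Since E[X] < 1, there exists a 6-coloring of K_{15} with no monochromatic K_4; hence R_6(4) > 15.

E[X] = 455/2592 ≈ 0.1755401; E[X] < 1, so R_6(4) > 15.


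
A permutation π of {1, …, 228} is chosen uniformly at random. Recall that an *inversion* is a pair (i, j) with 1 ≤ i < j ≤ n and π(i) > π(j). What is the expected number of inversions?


Write X = Σ X_I over the C(228, 2) = 25878 pairs i < j, with X_I the indicator of one inversion.
There are 25878 indicators.
For each fixed pair i < j, the values π(i) and π(j) are two distinct elements of {1, …, 228} in uniformly random order; by symmetry P[π(i) > π(j)] = 1/2.
By linearity: E[X] = 25878 · (1/2) = C(228, 2) · (1/2) = 25878/2 = 12939 ≈ 12939.000.

E[X] = 12939 = 12939.000.


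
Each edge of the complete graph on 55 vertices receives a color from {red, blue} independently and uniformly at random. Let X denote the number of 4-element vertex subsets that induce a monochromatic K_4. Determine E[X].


Let X = Σ_S X_S over the C(55, 4) = 341055 subsets S of size 4, where X_S = 1 if the K_4 on S is monochromatic.
For a fixed S, the K_4 on S has C(4, 2) = 6 edges. P[all 6 edges red] = (1/2)^6, and likewise for blue, so P[monochromatic] = 2·(1/2)^6 = 2^{1 − 6} = 1/32.
By linearity: E[X] = C(55, 4) · 2^{1 − 6} = 341055 · 1/32 = 341055/32.
Numerically: E[X] ≈ 10657.969.

E[X] = C(55,4)·2^(1−C(4,2)) = 341055/32 ≈ 10657.969.


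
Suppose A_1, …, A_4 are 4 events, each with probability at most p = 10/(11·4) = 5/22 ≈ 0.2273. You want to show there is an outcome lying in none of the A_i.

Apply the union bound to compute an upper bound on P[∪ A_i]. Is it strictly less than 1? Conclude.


Union bound: P[∪_{i=1}^{4} A_i] ≤ Σ_i P[A_i] ≤ 4·p = 4·(5/22) = 10/11.
Numerically: 10/11 ≈ 0.9091.
Is 10/11 < 1? YES.
Since P[∪ A_i] ≤ 10/11 < 1, the complement has P[∩ A_i^c] ≥ 1 − 10/11 = 1/11 > 0, so some outcome avoids every A_i.

4·p = 10/11 ≈ 0.9091; existence CERTIFIED by the union bound.


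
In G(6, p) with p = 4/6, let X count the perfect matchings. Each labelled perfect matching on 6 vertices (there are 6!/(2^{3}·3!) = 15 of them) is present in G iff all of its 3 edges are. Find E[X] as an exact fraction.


K_6 has 6!/(2^{3}·3!) = 15 labelled perfect matchings.
For each such perfect matching H, let X_H = 1 if all 3 edges of H are present in G. Then P[X_H = 1] = p^{3} = (2/3)^{3} = 8/27.
By linearity: E[X] = Σ_H E[X_H] = 15 · p^{3} = 15 · 8/27 = 40/9.
Numerically: E[X] ≈ 4.44444.

E[X] = 15 · (2/3)^{3} = 40/9 ≈ 4.44444.


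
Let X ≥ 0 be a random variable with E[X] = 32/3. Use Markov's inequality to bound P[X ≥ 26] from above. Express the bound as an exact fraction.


μ = E[X] = 32/3, a = 26.
Markov: P[X ≥ 26] ≤ μ/a = (32/3)/26 = 16/39.
Numerically: ≈ 0.410.
(Since a = 26 > μ = 10.667, the bound 16/39 is < 1 and informative.)

P[X ≥ 26] ≤ 16/39 ≈ 0.410.


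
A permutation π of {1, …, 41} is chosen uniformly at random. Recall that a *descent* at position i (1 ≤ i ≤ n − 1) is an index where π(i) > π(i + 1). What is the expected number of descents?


Write X = Σ X_I over i = 1, …, 40, with X_I the indicator of one descent.
There are 40 indicators.
For each fixed i, the pair (π(i), π(i+1)) is a uniformly random ordered pair of distinct values from {1, …, 41}; by symmetry P[π(i) > π(i+1)] = 1/2.
By linearity: E[X] = 40 · (1/2) = (41 − 1) · (1/2) = 20 ≈ 20.0000.

E[X] = 20 = 20.0000.


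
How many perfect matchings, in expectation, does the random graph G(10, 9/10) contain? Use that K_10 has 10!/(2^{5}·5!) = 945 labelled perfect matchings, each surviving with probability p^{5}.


K_10 has 10!/(2^{5}·5!) = 945 labelled perfect matchings.
For each such perfect matching H, let X_H = 1 if all 5 edges of H are present in G. Then P[X_H = 1] = p^{5} = (9/10)^{5} = 59049/100000.
By linearity: E[X] = Σ_H E[X_H] = 945 · p^{5} = 945 · 59049/100000 = 11160261/20000.
Numerically: E[X] ≈ 558.01.

E[X] = 945 · (9/10)^{5} = 11160261/20000 ≈ 558.01.


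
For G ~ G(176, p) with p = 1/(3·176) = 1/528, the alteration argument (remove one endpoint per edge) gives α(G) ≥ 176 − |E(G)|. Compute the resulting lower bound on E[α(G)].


E[|E(G)|] = C(176, 2)·p = 15400 · (1/528) = 175/6.
E[α(G)] ≥ n − E[|E(G)|] = 176 − 175/6 = 881/6.
Numerically: ≈ 146.833333.
(This is only a lower bound; the true E[α(G)] may be larger.)

E[α(G)] ≥ 881/6 ≈ 146.833333.


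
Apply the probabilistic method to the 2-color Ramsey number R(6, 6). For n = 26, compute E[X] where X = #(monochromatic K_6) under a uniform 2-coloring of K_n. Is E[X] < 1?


E[X] = C(26, 6) · 2^{1 − 15} = 230230 · 2^{−14} = 230230/16384.
As a reduced fraction: E[X] = 115115/8192 ≈ 14.0521.
Is E[X] < 1? NO.
Since E[X] ≥ 1, the first-moment bound is inconclusive at n = 26; it does NOT by itself certify R(6, 6) > 26.

E[X] = 115115/8192 ≈ 14.0521; E[X] ≥ 1; first-moment method inconclusive here.


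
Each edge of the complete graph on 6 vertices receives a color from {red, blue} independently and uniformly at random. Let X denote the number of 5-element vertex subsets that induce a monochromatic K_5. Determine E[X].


Let X = Σ_S X_S over the C(6, 5) = 6 subsets S of size 5, where X_S = 1 if the K_5 on S is monochromatic.
For a fixed S, the K_5 on S has C(5, 2) = 10 edges. P[all 10 edges red] = (1/2)^10, and likewise for blue, so P[monochromatic] = 2·(1/2)^10 = 2^{1 − 10} = 1/512.
By linearity: E[X] = C(6, 5) · 2^{1 − 10} = 6 · 1/512 = 3/256.
Numerically: E[X] ≈ 0.01172.

E[X] = C(6,5)·2^(1−C(5,2)) = 3/256 ≈ 0.01172.


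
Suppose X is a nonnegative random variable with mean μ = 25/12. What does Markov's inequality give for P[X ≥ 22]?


μ = E[X] = 25/12, a = 22.
Markov: P[X ≥ 22] ≤ μ/a = (25/12)/22 = 25/264.
Numerically: ≈ 0.09470.
(Since a = 22 > μ = 2.08333, the bound 25/264 is < 1 and informative.)

P[X ≥ 22] ≤ 25/264 ≈ 0.09470.


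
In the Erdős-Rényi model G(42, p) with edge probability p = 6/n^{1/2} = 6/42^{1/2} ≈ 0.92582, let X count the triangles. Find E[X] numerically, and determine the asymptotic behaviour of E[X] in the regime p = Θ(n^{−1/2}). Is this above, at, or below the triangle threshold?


Number of potential triangles: C(42, 3) = 11480.
Each occurs with probability p³ ≈ (0.92582)³ ≈ 7.93560086e-01.
By linearity: E[X] = C(42, 3)·p³ ≈ 11480 · 7.93560086e-01 ≈ 9110.069782.
Since α = 1/2 < 1, p = c/n^{1/2} ≫ 1/n is above the triangle threshold p ~ 1/n. Asymptotically E[X] ~ (c³/6)·n^{3(1−α)} = (6³/6)·n^{1.5} → ∞; triangles are abundant w.h.p.

E[X] ≈ 9110.069782; in regime p = Θ(1/n^{1/2}) E[X] diverges (above the triangle threshold p ~ 1/n).


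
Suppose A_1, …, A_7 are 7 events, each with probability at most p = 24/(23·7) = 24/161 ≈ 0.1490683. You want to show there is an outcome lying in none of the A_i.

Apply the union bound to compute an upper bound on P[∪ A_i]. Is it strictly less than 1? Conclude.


Union bound: P[∪_{i=1}^{7} A_i] ≤ Σ_i P[A_i] ≤ 7·p = 7·(24/161) = 24/23.
Numerically: 24/23 ≈ 1.0434783.
Is 24/23 < 1? NO.
Since the bound 24/23 is ≥ 1, the union bound is uninformative here; it does NOT by itself certify existence.

7·p = 24/23 ≈ 1.0434783; existence NOT certified by the union bound.


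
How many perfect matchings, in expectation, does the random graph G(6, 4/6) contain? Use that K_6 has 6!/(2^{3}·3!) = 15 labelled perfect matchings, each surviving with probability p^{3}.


K_6 has 6!/(2^{3}·3!) = 15 labelled perfect matchings.
For each such perfect matching H, let X_H = 1 if all 3 edges of H are present in G. Then P[X_H = 1] = p^{3} = (2/3)^{3} = 8/27.
By linearity: E[X] = Σ_H E[X_H] = 15 · p^{3} = 15 · 8/27 = 40/9.
Numerically: E[X] ≈ 4.44.

E[X] = 15 · (2/3)^{3} = 40/9 ≈ 4.44.


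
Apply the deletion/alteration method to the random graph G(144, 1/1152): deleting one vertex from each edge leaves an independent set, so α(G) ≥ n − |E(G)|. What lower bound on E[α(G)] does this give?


E[|E(G)|] = C(144, 2)·p = 10296 · (1/1152) = 143/16.
E[α(G)] ≥ n − E[|E(G)|] = 144 − 143/16 = 2161/16.
Numerically: ≈ 135.062500.
(This is only a lower bound; the true E[α(G)] may be larger.)

E[α(G)] ≥ 2161/16 ≈ 135.062500.


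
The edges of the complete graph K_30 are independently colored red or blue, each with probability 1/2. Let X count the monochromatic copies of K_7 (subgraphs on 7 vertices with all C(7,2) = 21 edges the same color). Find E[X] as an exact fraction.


Let X = Σ_S X_S over the C(30, 7) = 2035800 subsets S of size 7, where X_S = 1 if the K_7 on S is monochromatic.
For a fixed S, the K_7 on S has C(7, 2) = 21 edges. P[all 21 edges red] = (1/2)^21, and likewise for blue, so P[monochromatic] = 2·(1/2)^21 = 2^{1 − 21} = 1/1048576.
Summing: E[X] = C(30, 7) · 2^{1 − 21} = 2035800 · 1/1048576 = 254475/131072.
Numerically: E[X] ≈ 1.94149.

E[X] = C(30,7)·2^(1−C(7,2)) = 254475/131072 ≈ 1.94149.


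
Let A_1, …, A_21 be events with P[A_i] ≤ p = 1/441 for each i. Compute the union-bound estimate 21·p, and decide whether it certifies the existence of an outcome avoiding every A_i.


Union bound: P[∪_{i=1}^{21} A_i] ≤ Σ_i P[A_i] ≤ 21·p = 21·(1/441) = 1/21.
Numerically: 1/21 ≈ 0.047619.
Is 1/21 < 1? YES.
Since P[∪ A_i] ≤ 1/21 < 1, the complement has P[∩ A_i^c] ≥ 1 − 1/21 = 20/21 > 0, so some outcome avoids every A_i.

21·p = 1/21 ≈ 0.047619; existence CERTIFIED by the union bound.


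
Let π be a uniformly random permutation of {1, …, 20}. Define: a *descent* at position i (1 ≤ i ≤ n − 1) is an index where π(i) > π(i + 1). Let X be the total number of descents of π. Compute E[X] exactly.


Write X = Σ X_I over i = 1, …, 19, with X_I the indicator of one descent.
There are 19 indicators.
For each fixed i, the pair (π(i), π(i+1)) is a uniformly random ordered pair of distinct values from {1, …, 20}; by symmetry P[π(i) > π(i+1)] = 1/2.
By linearity: E[X] = 19 · (1/2) = (20 − 1) · (1/2) = 19/2 ≈ 9.500000.

E[X] = 19/2 = 9.500000.


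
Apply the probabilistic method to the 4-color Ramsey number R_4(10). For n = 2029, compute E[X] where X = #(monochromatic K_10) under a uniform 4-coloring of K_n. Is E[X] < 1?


E[X] = C(2029, 10) · 4^{1 − 45} = 318720800295355682059574310 · 4^{−44} = 318720800295355682059574310/309485009821345068724781056.
As a reduced fraction: E[X] = 159360400147677841029787155/154742504910672534362390528 ≈ 1.02984.
Is E[X] < 1? NO.
Since E[X] ≥ 1, the first-moment bound is inconclusive at n = 2029; it does NOT by itself certify R_4(10) > 2029.

E[X] = 159360400147677841029787155/154742504910672534362390528 ≈ 1.02984; E[X] ≥ 1; first-moment method inconclusive here.


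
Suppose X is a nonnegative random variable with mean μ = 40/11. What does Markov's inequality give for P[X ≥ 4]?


μ = E[X] = 40/11, a = 4.
Markov: P[X ≥ 4] ≤ μ/a = (40/11)/4 = 10/11.
Numerically: ≈ 0.909091.
(Since a = 4 > μ = 3.636364, the bound 10/11 is < 1 and informative.)

P[X ≥ 4] ≤ 10/11 ≈ 0.909091.


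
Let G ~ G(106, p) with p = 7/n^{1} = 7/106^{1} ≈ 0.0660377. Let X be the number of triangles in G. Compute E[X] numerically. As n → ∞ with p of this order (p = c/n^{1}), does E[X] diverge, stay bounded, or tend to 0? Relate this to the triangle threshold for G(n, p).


Number of potential triangles: C(106, 3) = 192920.
Each occurs with probability p³ ≈ (0.0660377)³ ≈ 2.87989414e-04.
By linearity: E[X] = C(106, 3)·p³ ≈ 192920 · 2.87989414e-04 ≈ 55.558918.
Here α = 1, so p = 7/n is exactly at the triangle threshold p ~ 1/n. Asymptotically E[X] → c³/6 = 7³/6 = 343/6 ≈ 57.166667, a bounded constant. In this regime the triangle count is asymptotically Poisson(c³/6).

E[X] ≈ 55.558918; in regime p = Θ(1/n^{1}) E[X] stays bounded (at the triangle threshold p ~ 1/n).


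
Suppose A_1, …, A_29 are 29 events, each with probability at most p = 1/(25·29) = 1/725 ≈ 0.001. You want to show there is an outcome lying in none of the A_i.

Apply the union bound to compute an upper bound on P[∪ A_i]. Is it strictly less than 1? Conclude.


Union bound: P[∪_{i=1}^{29} A_i] ≤ Σ_i P[A_i] ≤ 29·p = 29·(1/725) = 1/25.
Numerically: 1/25 ≈ 0.040.
Is 1/25 < 1? YES.
Since P[∪ A_i] ≤ 1/25 < 1, the complement has P[∩ A_i^c] ≥ 1 − 1/25 = 24/25 > 0, so some outcome avoids every A_i.

29·p = 1/25 ≈ 0.040; existence CERTIFIED by the union bound.


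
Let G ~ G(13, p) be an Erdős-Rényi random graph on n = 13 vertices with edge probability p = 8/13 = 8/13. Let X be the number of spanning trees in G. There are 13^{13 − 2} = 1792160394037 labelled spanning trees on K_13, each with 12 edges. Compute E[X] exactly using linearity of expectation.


K_13 has 13^{13 − 2} = 1792160394037 labelled spanning trees.
For each such spanning tree H, let X_H = 1 if all 12 edges of H are present in G. Then P[X_H = 1] = p^{12} = (8/13)^{12} = 68719476736/23298085122481.
Summing the indicators: E[X] = Σ_H E[X_H] = 1792160394037 · p^{12} = 1792160394037 · 68719476736/23298085122481 = 68719476736/13.
Numerically: E[X] ≈ 5.29e+09.

E[X] = 1792160394037 · (8/13)^{12} = 68719476736/13 ≈ 5.29e+09.


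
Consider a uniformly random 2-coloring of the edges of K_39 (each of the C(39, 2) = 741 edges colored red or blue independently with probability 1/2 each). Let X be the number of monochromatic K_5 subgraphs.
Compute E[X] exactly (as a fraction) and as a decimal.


Let X = Σ_S X_S over the C(39, 5) = 575757 subsets S of size 5, where X_S = 1 if the K_5 on S is monochromatic.
For a fixed S, the K_5 on S has C(5, 2) = 10 edges. P[all 10 edges red] = (1/2)^10, and likewise for blue, so P[monochromatic] = 2·(1/2)^10 = 2^{1 − 10} = 1/512.
Summing: E[X] = C(39, 5) · 2^{1 − 10} = 575757 · 1/512 = 575757/512.
Numerically: E[X] ≈ 1124.525.

E[X] = C(39,5)·2^(1−C(5,2)) = 575757/512 ≈ 1124.525.


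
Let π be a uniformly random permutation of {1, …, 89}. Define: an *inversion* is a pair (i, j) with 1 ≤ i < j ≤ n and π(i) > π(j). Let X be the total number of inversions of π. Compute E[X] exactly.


Write X = Σ X_I over the C(89, 2) = 3916 pairs i < j, with X_I the indicator of one inversion.
There are 3916 indicators.
For each fixed pair i < j, the values π(i) and π(j) are two distinct elements of {1, …, 89} in uniformly random order; by symmetry P[π(i) > π(j)] = 1/2.
By linearity: E[X] = 3916 · (1/2) = C(89, 2) · (1/2) = 3916/2 = 1958 ≈ 1958.0000.

E[X] = 1958 = 1958.0000.


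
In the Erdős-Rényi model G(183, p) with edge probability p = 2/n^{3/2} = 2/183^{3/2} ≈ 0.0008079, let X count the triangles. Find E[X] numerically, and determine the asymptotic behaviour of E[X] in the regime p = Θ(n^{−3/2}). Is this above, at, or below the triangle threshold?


Number of potential triangles: C(183, 3) = 1004731.
Each occurs with probability p³ ≈ (0.0008079)³ ≈ 5.273028e-10.
By linearity: E[X] = C(183, 3)·p³ ≈ 1004731 · 5.273028e-10 ≈ 0.0005.
Since α = 3/2 > 1, p = c/n^{3/2} = o(1/n) is below the triangle threshold p ~ 1/n. Asymptotically E[X] ~ (c³/6)·n^{3(1−α)} = (2³/6)·n^{-1.5} → 0, so by Markov's inequality G has no triangles w.h.p.

E[X] ≈ 0.0005; in regime p = Θ(1/n^{3/2}) E[X] tends to 0 (below the triangle threshold p ~ 1/n).


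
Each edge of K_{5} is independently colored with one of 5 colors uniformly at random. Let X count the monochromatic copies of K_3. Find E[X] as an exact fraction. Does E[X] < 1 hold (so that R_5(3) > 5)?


E[X] = C(5, 3) · 5^{1 − 3} = 10 · 5^{−2} = 10/25.
As a reduced fraction: E[X] = 2/5 ≈ 0.4000.
Is E[X] < 1? YES.
Since E[X] < 1, there exists a 5-coloring of K_{5} with no monochromatic K_3; hence R_5(3) > 5.

E[X] = 2/5 ≈ 0.4000; E[X] < 1, so R_5(3) > 5.


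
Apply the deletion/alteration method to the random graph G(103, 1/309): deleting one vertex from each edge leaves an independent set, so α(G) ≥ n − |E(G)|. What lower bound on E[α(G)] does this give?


E[|E(G)|] = C(103, 2)·p = 5253 · (1/309) = 17.
E[α(G)] ≥ n − E[|E(G)|] = 103 − 17 = 86.
Numerically: ≈ 86.000000.
(This is only a lower bound; the true E[α(G)] may be larger.)

E[α(G)] ≥ 86 ≈ 86.000000.


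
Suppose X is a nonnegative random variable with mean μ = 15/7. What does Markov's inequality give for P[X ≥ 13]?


μ = E[X] = 15/7, a = 13.
Markov: P[X ≥ 13] ≤ μ/a = (15/7)/13 = 15/91.
Numerically: ≈ 0.165.
(Since a = 13 > μ = 2.143, the bound 15/91 is < 1 and informative.)

P[X ≥ 13] ≤ 15/91 ≈ 0.165.


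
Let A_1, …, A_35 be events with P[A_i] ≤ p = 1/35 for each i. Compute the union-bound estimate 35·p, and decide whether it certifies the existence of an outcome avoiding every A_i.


Union bound: P[∪_{i=1}^{35} A_i] ≤ Σ_i P[A_i] ≤ 35·p = 35·(1/35) = 1.
Numerically: 1 ≈ 1.0000000.
Is 1 < 1? NO.
Since the bound 1 is ≥ 1, the union bound is uninformative here; it does NOT by itself certify existence.

35·p = 1 ≈ 1.0000000; existence NOT certified by the union bound.


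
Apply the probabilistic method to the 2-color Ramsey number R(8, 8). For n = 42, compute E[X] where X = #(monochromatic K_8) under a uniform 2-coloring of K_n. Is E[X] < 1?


E[X] = C(42, 8) · 2^{1 − 28} = 118030185 · 2^{−27} = 118030185/134217728.
As a reduced fraction: E[X] = 118030185/134217728 ≈ 0.879.
Is E[X] < 1? YES.
Since E[X] < 1, there exists a 2-coloring of K_{42} with no monochromatic K_8; hence R(8, 8) > 42.

E[X] = 118030185/134217728 ≈ 0.879; E[X] < 1, so R(8, 8) > 42.


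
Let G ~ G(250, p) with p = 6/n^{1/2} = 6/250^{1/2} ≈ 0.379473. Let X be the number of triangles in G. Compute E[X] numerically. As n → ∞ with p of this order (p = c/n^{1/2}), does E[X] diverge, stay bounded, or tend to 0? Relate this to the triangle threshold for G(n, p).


Number of potential triangles: C(250, 3) = 2573000.
Each occurs with probability p³ ≈ (0.379473)³ ≈ 5.46441580e-02.
By linearity: E[X] = C(250, 3)·p³ ≈ 2573000 · 5.46441580e-02 ≈ 140599.418451.
Since α = 1/2 < 1, p = c/n^{1/2} ≫ 1/n is above the triangle threshold p ~ 1/n. Asymptotically E[X] ~ (c³/6)·n^{3(1−α)} = (6³/6)·n^{1.5} → ∞; triangles are abundant w.h.p.

E[X] ≈ 140599.418451; in regime p = Θ(1/n^{1/2}) E[X] diverges (above the triangle threshold p ~ 1/n).


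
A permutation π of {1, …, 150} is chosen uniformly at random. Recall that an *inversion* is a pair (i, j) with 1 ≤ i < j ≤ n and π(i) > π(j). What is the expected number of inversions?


Write X = Σ X_I over the C(150, 2) = 11175 pairs i < j, with X_I the indicator of one inversion.
There are 11175 indicators.
For each fixed pair i < j, the values π(i) and π(j) are two distinct elements of {1, …, 150} in uniformly random order; by symmetry P[π(i) > π(j)] = 1/2.
By linearity: E[X] = 11175 · (1/2) = C(150, 2) · (1/2) = 11175/2 = 11175/2 ≈ 5587.500000.

E[X] = 11175/2 = 5587.500000.


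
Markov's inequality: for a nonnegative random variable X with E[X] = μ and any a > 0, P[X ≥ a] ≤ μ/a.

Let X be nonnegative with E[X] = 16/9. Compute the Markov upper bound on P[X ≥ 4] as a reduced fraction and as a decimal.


μ = E[X] = 16/9, a = 4.
Markov: P[X ≥ 4] ≤ μ/a = (16/9)/4 = 4/9.
Numerically: ≈ 0.44444.
(Since a = 4 > μ = 1.77778, the bound 4/9 is < 1 and informative.)

P[X ≥ 4] ≤ 4/9 ≈ 0.44444.


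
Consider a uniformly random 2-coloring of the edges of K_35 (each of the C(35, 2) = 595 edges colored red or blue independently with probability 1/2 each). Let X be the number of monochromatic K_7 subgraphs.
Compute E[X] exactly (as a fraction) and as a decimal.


Let X = Σ_S X_S over the C(35, 7) = 6724520 subsets S of size 7, where X_S = 1 if the K_7 on S is monochromatic.
For a fixed S, the K_7 on S has C(7, 2) = 21 edges. P[all 21 edges red] = (1/2)^21, and likewise for blue, so P[monochromatic] = 2·(1/2)^21 = 2^{1 − 21} = 1/1048576.
Summing: E[X] = C(35, 7) · 2^{1 − 21} = 6724520 · 1/1048576 = 840565/131072.
Numerically: E[X] ≈ 6.413002.

E[X] = C(35,7)·2^(1−C(7,2)) = 840565/131072 ≈ 6.413002.
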